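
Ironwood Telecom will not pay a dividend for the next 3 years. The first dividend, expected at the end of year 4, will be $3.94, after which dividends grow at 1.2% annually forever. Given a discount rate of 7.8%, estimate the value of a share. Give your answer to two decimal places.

Deferred-dividend DDM. At t=3 the remaining stream is a growing perpetuity with first payment D_4 = 3.94.
V_3 = D_4/(r−g) = 3.94/(0.078−0.012) = 59.6970
P₀ = V_3/(1+r)^3 = 59.6970/(1+0.078)^3 = 47.6536

$47.65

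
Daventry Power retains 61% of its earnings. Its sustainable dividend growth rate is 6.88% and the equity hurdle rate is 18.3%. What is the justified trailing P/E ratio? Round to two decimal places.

Payout ratio b = 1 − 0.61 = 0.39.
Justified trailing P/E = b(1+g)/(r−g) = 0.39×(1+0.0688)/(0.183−0.0688) = 3.6500

3.65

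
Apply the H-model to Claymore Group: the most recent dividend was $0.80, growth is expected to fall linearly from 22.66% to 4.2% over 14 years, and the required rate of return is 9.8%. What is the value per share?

$33.35

H-model: P₀ = D₀[(1+g_L) + H(g_S−g_L)]/(r−g_L), with H = 14/2 = 7.
P₀ = 0.80 × [(1+0.042) + 7×(0.2266−0.042)] / (0.098−0.042)
   = 0.80 × 2.3342 / 0.056 = 33.3457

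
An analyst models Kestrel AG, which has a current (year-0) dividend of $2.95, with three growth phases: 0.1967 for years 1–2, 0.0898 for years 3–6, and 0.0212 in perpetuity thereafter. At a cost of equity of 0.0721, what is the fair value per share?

$101.02

Three-stage DDM. Project D₁…D_6; terminal Gordon value at t=6 with g = 0.0212; discount at r = 0.0721.
D_1 = 3.5303
D_2 = 4.2247
D_3 = 4.6040
D_4 = 5.0175
D_5 = 5.4681
D_6 = 5.9591
TV_6 = 6.0854/(0.0721−0.0212) = 119.5564
P₀ = Σ Dₜ/(1+r)ᵗ + TV_6/(1+r)^6 = 101.0213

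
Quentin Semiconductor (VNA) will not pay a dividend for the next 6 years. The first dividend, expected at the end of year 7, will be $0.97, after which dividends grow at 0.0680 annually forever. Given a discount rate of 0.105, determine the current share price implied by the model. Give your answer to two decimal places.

Deferred-dividend DDM. At t=6 the remaining stream is a growing perpetuity with first payment D_7 = 0.97.
V_6 = D_7/(r−g) = 0.97/(0.105−0.068) = 26.2162
P₀ = V_6/(1+r)^6 = 26.2162/(1+0.105)^6 = 14.4011

$14.40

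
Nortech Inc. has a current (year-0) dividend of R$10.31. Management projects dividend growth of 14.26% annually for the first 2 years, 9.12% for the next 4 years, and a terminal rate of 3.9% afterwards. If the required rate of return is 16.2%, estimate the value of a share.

R$119.75

Three-stage DDM. Project D₁…D_6; terminal Gordon value at t=6 with g = 0.039; discount at r = 0.162.
D_1 = 11.7802
D_2 = 13.4601
D_3 = 14.6876
D_4 = 16.0271
D_5 = 17.4888
D_6 = 19.0838
TV_6 = 19.8281/(0.162−0.039) = 161.2037
P₀ = Σ Dₜ/(1+r)ᵗ + TV_6/(1+r)^6 = 119.7505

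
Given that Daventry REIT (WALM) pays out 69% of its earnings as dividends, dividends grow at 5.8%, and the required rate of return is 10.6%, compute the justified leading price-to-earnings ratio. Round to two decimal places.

14.37

Justified leading P/E = b/(r−g) = 0.69/(0.106−0.058) = 14.3750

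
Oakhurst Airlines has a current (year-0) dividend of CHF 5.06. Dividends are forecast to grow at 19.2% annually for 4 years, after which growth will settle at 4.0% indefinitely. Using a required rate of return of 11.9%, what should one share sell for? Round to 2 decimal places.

Two-stage DDM. Project D₁…D_4 at 0.192, terminal growth 0.04, discount at r = 0.119.
D_1 = 6.0315
D_2 = 7.1896
D_3 = 8.5700
D_4 = 10.2154
Terminal value at t=4: TV = D_5/(r−g) = 10.6240/(0.119−0.04) = 134.4813
P₀ = 6.0315/(1+0.119)^1 + 7.1896/(1+0.119)^2 + 8.5700/(1+0.119)^3 + 10.2154/(1+0.119)^4 + 134.4813/(1+0.119)^4 = 109.5346

CHF 109.53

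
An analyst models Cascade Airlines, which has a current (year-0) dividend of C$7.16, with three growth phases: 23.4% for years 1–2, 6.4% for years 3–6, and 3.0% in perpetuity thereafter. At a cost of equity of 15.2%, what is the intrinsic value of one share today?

Three-stage DDM. Project D₁…D_6; terminal Gordon value at t=6 with g = 0.03; discount at r = 0.152.
D_1 = 8.8354
D_2 = 10.9029
D_3 = 11.6007
D_4 = 12.3432
D_5 = 13.1331
D_6 = 13.9736
TV_6 = 14.3929/(0.152−0.03) = 117.9743
P₀ = Σ Dₜ/(1+r)ᵗ + TV_6/(1+r)^6 = 93.4077

C$93.41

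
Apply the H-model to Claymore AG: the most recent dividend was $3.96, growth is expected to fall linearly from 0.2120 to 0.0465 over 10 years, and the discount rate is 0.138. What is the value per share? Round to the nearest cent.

H-model: P₀ = D₀[(1+g_L) + H(g_S−g_L)]/(r−g_L), with H = 10/2 = 5.
P₀ = 3.96 × [(1+0.0465) + 5×(0.212−0.0465)] / (0.138−0.0465)
   = 3.96 × 1.8740 / 0.0915 = 81.1043

$81.10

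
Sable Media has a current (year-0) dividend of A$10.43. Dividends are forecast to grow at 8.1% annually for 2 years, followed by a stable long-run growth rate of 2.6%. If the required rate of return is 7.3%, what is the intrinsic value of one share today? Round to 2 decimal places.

A$252.19

Two-stage DDM. Project D₁…D_2 at 0.081, terminal growth 0.026, discount at r = 0.073.
D_1 = 11.2748
D_2 = 12.1881
Terminal value at t=2: TV = D_3/(r−g) = 12.5050/(0.073−0.026) = 266.0634
P₀ = 11.2748/(1+0.073)^1 + 12.1881/(1+0.073)^2 + 266.0634/(1+0.073)^2 = 252.1863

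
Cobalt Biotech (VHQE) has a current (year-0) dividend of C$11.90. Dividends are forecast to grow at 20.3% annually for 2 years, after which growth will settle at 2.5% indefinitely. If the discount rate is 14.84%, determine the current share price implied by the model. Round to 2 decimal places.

C$133.99

Two-stage DDM. Project D₁…D_2 at 0.203, terminal growth 0.025, discount at r = 0.1484.
D_1 = 14.3157
D_2 = 17.2218
Terminal value at t=2: TV = D_3/(r−g) = 17.6523/(0.1484−0.025) = 143.0497
P₀ = 14.3157/(1+0.1484)^1 + 17.2218/(1+0.1484)^2 + 143.0497/(1+0.1484)^2 = 133.9920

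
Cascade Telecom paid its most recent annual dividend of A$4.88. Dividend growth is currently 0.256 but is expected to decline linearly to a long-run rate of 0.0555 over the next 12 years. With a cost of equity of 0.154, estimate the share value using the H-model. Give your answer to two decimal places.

H-model: P₀ = D₀[(1+g_L) + H(g_S−g_L)]/(r−g_L), with H = 12/2 = 6.
P₀ = 4.88 × [(1+0.0555) + 6×(0.256−0.0555)] / (0.154−0.0555)
   = 4.88 × 2.2585 / 0.0985 = 111.8932

A$111.89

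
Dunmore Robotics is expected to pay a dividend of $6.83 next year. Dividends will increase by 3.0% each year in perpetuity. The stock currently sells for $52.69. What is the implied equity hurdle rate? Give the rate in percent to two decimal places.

15.96%

Rearranging the constant-growth DDM: r = D₁/P₀ + g.
r = 6.8300 / 52.69 + 0.03 = 0.12963 + 0.03 = 0.15963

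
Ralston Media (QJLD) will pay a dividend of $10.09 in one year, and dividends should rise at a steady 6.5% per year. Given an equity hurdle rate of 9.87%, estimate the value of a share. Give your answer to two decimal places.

$299.41

Gordon growth model: P₀ = D₁/(r − g), with D₁ = 10.09 given directly.
P₀ = 10.0900 / (0.0987 − 0.065) = 10.0900 / 0.0337 = 299.4065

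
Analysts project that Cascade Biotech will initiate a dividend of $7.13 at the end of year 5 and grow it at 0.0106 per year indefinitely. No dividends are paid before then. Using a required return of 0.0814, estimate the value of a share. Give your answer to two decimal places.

Deferred-dividend DDM. At t=4 the remaining stream is a growing perpetuity with first payment D_5 = 7.13.
V_4 = D_5/(r−g) = 7.13/(0.0814−0.0106) = 100.7062
P₀ = V_4/(1+r)^4 = 100.7062/(1+0.0814)^4 = 73.6395

$73.64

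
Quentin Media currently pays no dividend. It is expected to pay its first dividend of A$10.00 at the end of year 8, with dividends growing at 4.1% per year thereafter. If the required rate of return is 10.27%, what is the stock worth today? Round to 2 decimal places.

A$81.75

Deferred-dividend DDM. At t=7 the remaining stream is a growing perpetuity with first payment D_8 = 10.00.
V_7 = D_8/(r−g) = 10.00/(0.1027−0.041) = 162.0746
P₀ = V_7/(1+r)^7 = 162.0746/(1+0.1027)^7 = 81.7548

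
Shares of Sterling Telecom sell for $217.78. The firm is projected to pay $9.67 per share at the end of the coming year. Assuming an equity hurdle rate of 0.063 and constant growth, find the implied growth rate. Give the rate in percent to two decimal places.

From P₀ = D₁/(r − g), the implied growth is g = r − D₁/P₀.
g = 0.063 − 9.67/217.78 = 0.063 − 0.04440 = 0.01860

1.86%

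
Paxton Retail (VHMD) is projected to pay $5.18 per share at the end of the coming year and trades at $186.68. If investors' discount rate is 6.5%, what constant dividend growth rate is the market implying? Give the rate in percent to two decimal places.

From P₀ = D₁/(r − g), the implied growth is g = r − D₁/P₀.
g = 0.065 − 5.18/186.68 = 0.065 − 0.02775 = 0.03725

3.73%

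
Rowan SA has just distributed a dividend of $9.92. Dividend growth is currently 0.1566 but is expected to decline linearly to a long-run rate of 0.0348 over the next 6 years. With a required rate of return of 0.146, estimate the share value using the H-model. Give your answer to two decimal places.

$124.91

H-model: P₀ = D₀[(1+g_L) + H(g_S−g_L)]/(r−g_L), with H = 6/2 = 3.
P₀ = 9.92 × [(1+0.0348) + 3×(0.1566−0.0348)] / (0.146−0.0348)
   = 9.92 × 1.4002 / 0.1112 = 124.9099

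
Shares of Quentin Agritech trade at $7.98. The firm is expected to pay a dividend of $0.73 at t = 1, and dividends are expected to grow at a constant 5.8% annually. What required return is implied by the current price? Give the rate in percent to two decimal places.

Rearranging the constant-growth DDM: r = D₁/P₀ + g.
r = 0.7300 / 7.98 + 0.058 = 0.09148 + 0.058 = 0.14948

14.95%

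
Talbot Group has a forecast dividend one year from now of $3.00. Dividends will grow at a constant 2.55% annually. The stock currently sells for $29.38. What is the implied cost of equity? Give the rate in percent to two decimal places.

12.76%

Rearranging the constant-growth DDM: r = D₁/P₀ + g.
r = 3.0000 / 29.38 + 0.0255 = 0.10211 + 0.0255 = 0.12761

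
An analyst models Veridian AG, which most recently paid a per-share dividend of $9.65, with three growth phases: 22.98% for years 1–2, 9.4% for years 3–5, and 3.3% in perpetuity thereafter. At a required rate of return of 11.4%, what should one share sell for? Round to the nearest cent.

$198.49

Three-stage DDM. Project D₁…D_5; terminal Gordon value at t=5 with g = 0.033; discount at r = 0.114.
D_1 = 11.8676
D_2 = 14.5947
D_3 = 15.9666
D_4 = 17.4675
D_5 = 19.1095
TV_5 = 19.7401/(0.114−0.033) = 243.7045
P₀ = Σ Dₜ/(1+r)ᵗ + TV_5/(1+r)^5 = 198.4922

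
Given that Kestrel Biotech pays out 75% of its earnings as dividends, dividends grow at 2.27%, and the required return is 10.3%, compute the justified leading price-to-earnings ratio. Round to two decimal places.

9.34

Justified leading P/E = b/(r−g) = 0.75/(0.103−0.0227) = 9.3400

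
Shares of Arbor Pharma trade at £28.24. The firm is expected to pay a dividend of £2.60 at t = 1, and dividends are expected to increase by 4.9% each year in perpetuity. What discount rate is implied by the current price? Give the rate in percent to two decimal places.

14.11%

Rearranging the constant-growth DDM: r = D₁/P₀ + g.
r = 2.6000 / 28.24 + 0.049 = 0.09207 + 0.049 = 0.14107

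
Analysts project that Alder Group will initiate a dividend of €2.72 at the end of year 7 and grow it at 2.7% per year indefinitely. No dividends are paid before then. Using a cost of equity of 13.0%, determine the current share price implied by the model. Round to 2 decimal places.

Deferred-dividend DDM. At t=6 the remaining stream is a growing perpetuity with first payment D_7 = 2.72.
V_6 = D_7/(r−g) = 2.72/(0.13−0.027) = 26.4078
P₀ = V_6/(1+r)^6 = 26.4078/(1+0.13)^6 = 12.6841

€12.68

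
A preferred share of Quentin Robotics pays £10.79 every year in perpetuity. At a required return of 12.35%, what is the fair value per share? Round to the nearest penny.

Zero-growth DDM (perpetuity): P₀ = D/r = 10.79 / 0.1235 = 87.3684

£87.37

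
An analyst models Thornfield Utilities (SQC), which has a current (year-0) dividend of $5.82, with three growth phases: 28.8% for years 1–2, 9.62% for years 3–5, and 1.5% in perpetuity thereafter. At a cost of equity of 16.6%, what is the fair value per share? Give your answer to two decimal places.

Three-stage DDM. Project D₁…D_5; terminal Gordon value at t=5 with g = 0.015; discount at r = 0.166.
D_1 = 7.4962
D_2 = 9.6551
D_3 = 10.5839
D_4 = 11.6020
D_5 = 12.7182
TV_5 = 12.9089/(0.166−0.015) = 85.4896
P₀ = Σ Dₜ/(1+r)ᵗ + TV_5/(1+r)^5 = 72.0512

$72.05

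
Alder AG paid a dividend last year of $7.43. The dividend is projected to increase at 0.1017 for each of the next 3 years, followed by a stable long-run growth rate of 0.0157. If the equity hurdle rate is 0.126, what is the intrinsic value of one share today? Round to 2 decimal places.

Two-stage DDM. Project D₁…D_3 at 0.1017, terminal growth 0.0157, discount at r = 0.126.
D_1 = 8.1856
D_2 = 9.0181
D_3 = 9.9353
Terminal value at t=3: TV = D_4/(r−g) = 10.0912/(0.126−0.0157) = 91.4890
P₀ = 8.1856/(1+0.126)^1 + 9.0181/(1+0.126)^2 + 9.9353/(1+0.126)^3 + 91.4890/(1+0.126)^3 = 85.4263

$85.43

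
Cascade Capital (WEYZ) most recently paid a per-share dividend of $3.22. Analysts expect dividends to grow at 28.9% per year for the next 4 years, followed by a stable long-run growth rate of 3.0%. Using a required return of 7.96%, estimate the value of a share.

$156.34

Two-stage DDM. Project D₁…D_4 at 0.289, terminal growth 0.03, discount at r = 0.0796.
D_1 = 4.1506
D_2 = 5.3501
D_3 = 6.8963
D_4 = 8.8893
Terminal value at t=4: TV = D_5/(r−g) = 9.1560/(0.0796−0.03) = 184.5963
P₀ = 4.1506/(1+0.0796)^1 + 5.3501/(1+0.0796)^2 + 6.8963/(1+0.0796)^3 + 8.8893/(1+0.0796)^4 + 184.5963/(1+0.0796)^4 = 156.3440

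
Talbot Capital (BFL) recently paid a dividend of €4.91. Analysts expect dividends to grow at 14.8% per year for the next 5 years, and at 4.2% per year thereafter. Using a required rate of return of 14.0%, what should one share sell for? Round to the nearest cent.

€79.14

Two-stage DDM. Project D₁…D_5 at 0.148, terminal growth 0.042, discount at r = 0.14.
D_1 = 5.6367
D_2 = 6.4709
D_3 = 7.4286
D_4 = 8.5280
D_5 = 9.7902
Terminal value at t=5: TV = D_6/(r−g) = 10.2014/(0.14−0.042) = 104.0956
P₀ = 5.6367/(1+0.14)^1 + 6.4709/(1+0.14)^2 + 7.4286/(1+0.14)^3 + 8.5280/(1+0.14)^4 + 9.7902/(1+0.14)^5 + 104.0956/(1+0.14)^5 = 79.1357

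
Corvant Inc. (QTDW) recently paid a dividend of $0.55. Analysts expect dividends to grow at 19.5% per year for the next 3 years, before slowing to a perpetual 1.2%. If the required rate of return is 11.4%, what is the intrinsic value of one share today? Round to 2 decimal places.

Two-stage DDM. Project D₁…D_3 at 0.195, terminal growth 0.012, discount at r = 0.114.
D_1 = 0.6573
D_2 = 0.7854
D_3 = 0.9386
Terminal value at t=3: TV = D_4/(r−g) = 0.9498/(0.114−0.012) = 9.3121
P₀ = 0.6573/(1+0.114)^1 + 0.7854/(1+0.114)^2 + 0.9386/(1+0.114)^3 + 9.3121/(1+0.114)^3 = 8.6376

$8.64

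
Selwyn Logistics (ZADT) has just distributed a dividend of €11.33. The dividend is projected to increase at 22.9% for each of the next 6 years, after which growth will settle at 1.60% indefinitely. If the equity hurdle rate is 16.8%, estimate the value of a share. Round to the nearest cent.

Two-stage DDM. Project D₁…D_6 at 0.229, terminal growth 0.016, discount at r = 0.168.
D_1 = 13.9246
D_2 = 17.1133
D_3 = 21.0322
D_4 = 25.8486
D_5 = 31.7680
D_6 = 39.0428
Terminal value at t=6: TV = D_7/(r−g) = 39.6675/(0.168−0.016) = 260.9704
P₀ = 13.9246/(1+0.168)^1 + 17.1133/(1+0.168)^2 + 21.0322/(1+0.168)^3 + 25.8486/(1+0.168)^4 + 31.7680/(1+0.168)^5 + 39.0428/(1+0.168)^6 + 260.9704/(1+0.168)^6 = 184.3321

€184.33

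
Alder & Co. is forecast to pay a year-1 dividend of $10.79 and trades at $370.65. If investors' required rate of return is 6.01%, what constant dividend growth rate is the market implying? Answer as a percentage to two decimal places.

From P₀ = D₁/(r − g), the implied growth is g = r − D₁/P₀.
g = 0.0601 − 10.79/370.65 = 0.0601 − 0.02911 = 0.03099

3.10%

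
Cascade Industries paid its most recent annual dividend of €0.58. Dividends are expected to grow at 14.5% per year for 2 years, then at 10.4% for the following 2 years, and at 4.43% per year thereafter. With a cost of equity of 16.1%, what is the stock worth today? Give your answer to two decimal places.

Three-stage DDM. Project D₁…D_4; terminal Gordon value at t=4 with g = 0.0443; discount at r = 0.161.
D_1 = 0.6641
D_2 = 0.7604
D_3 = 0.8395
D_4 = 0.9268
TV_4 = 0.9678/(0.161−0.0443) = 8.2934
P₀ = Σ Dₜ/(1+r)ᵗ + TV_4/(1+r)^4 = 6.7472

€6.75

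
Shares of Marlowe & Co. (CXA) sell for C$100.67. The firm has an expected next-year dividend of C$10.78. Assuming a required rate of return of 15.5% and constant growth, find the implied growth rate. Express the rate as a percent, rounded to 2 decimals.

From P₀ = D₁/(r − g), the implied growth is g = r − D₁/P₀.
g = 0.155 − 10.78/100.67 = 0.155 − 0.10708 = 0.04792

4.79%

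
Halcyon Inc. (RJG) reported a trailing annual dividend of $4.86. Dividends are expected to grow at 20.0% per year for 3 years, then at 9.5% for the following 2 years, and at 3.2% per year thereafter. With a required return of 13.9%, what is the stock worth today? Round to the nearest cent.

Three-stage DDM. Project D₁…D_5; terminal Gordon value at t=5 with g = 0.032; discount at r = 0.139.
D_1 = 5.8320
D_2 = 6.9984
D_3 = 8.3981
D_4 = 9.1959
D_5 = 10.0695
TV_5 = 10.3917/(0.139−0.032) = 97.1190
P₀ = Σ Dₜ/(1+r)ᵗ + TV_5/(1+r)^5 = 77.5772

$77.58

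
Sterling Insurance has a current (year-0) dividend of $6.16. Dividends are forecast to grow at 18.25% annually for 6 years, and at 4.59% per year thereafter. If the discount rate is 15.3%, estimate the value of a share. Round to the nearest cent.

$110.42

Two-stage DDM. Project D₁…D_6 at 0.1825, terminal growth 0.0459, discount at r = 0.153.
D_1 = 7.2842
D_2 = 8.6136
D_3 = 10.1855
D_4 = 12.0444
D_5 = 14.2425
D_6 = 16.8418
Terminal value at t=6: TV = D_7/(r−g) = 17.6148/(0.153−0.0459) = 164.4706
P₀ = 7.2842/(1+0.153)^1 + 8.6136/(1+0.153)^2 + 10.1855/(1+0.153)^3 + 12.0444/(1+0.153)^4 + 14.2425/(1+0.153)^5 + 16.8418/(1+0.153)^6 + 164.4706/(1+0.153)^6 = 110.4169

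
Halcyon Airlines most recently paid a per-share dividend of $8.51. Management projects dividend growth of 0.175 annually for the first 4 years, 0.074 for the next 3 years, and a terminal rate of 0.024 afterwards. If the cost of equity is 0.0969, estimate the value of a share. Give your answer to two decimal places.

$220.52

Three-stage DDM. Project D₁…D_7; terminal Gordon value at t=7 with g = 0.024; discount at r = 0.0969.
D_1 = 9.9992
D_2 = 11.7491
D_3 = 13.8052
D_4 = 16.2211
D_5 = 17.4215
D_6 = 18.7107
D_7 = 20.0953
TV_7 = 20.5776/(0.0969−0.024) = 282.2710
P₀ = Σ Dₜ/(1+r)ᵗ + TV_7/(1+r)^7 = 220.5168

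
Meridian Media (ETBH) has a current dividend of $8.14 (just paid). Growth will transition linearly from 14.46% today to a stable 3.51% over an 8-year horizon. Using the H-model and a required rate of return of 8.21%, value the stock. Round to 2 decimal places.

H-model: P₀ = D₀[(1+g_L) + H(g_S−g_L)]/(r−g_L), with H = 8/2 = 4.
P₀ = 8.14 × [(1+0.0351) + 4×(0.1446−0.0351)] / (0.0821−0.0351)
   = 8.14 × 1.4731 / 0.047 = 255.1284

$255.13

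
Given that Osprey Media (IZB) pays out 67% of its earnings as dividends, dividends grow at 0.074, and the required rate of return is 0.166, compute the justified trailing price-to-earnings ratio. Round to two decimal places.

7.82

Justified trailing P/E = b(1+g)/(r−g) = 0.67×(1+0.074)/(0.166−0.074) = 7.8215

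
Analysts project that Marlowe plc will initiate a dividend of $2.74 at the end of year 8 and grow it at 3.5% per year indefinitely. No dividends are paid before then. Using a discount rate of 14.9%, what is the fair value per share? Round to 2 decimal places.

Deferred-dividend DDM. At t=7 the remaining stream is a growing perpetuity with first payment D_8 = 2.74.
V_7 = D_8/(r−g) = 2.74/(0.149−0.035) = 24.0351
P₀ = V_7/(1+r)^7 = 24.0351/(1+0.149)^7 = 9.0909

$9.09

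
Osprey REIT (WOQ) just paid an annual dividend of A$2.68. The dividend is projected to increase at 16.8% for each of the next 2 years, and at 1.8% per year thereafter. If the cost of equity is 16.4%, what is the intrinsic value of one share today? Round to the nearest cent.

A$24.20

Two-stage DDM. Project D₁…D_2 at 0.168, terminal growth 0.018, discount at r = 0.164.
D_1 = 3.1302
D_2 = 3.6561
Terminal value at t=2: TV = D_3/(r−g) = 3.7219/(0.164−0.018) = 25.4927
P₀ = 3.1302/(1+0.164)^1 + 3.6561/(1+0.164)^2 + 25.4927/(1+0.164)^2 = 24.2029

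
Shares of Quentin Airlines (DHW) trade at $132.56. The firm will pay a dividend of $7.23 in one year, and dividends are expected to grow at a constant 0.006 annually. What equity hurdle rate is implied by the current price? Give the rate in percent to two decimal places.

Rearranging the constant-growth DDM: r = D₁/P₀ + g.
r = 7.2300 / 132.56 + 0.006 = 0.05454 + 0.006 = 0.06054

6.05%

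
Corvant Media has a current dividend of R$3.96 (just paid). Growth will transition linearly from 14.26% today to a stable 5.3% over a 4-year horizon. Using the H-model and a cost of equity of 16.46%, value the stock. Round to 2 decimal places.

H-model: P₀ = D₀[(1+g_L) + H(g_S−g_L)]/(r−g_L), with H = 4/2 = 2.
P₀ = 3.96 × [(1+0.053) + 2×(0.1426−0.053)] / (0.1646−0.053)
   = 3.96 × 1.2322 / 0.1116 = 43.7232

R$43.72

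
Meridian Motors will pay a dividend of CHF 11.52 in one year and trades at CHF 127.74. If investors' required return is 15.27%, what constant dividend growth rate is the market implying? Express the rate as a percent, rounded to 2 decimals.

6.25%

From P₀ = D₁/(r − g), the implied growth is g = r − D₁/P₀.
g = 0.1527 − 11.52/127.74 = 0.1527 − 0.09018 = 0.06252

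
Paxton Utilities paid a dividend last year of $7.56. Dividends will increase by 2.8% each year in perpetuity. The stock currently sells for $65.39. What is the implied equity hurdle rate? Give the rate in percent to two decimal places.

Rearranging the constant-growth DDM: r = D₁/P₀ + g.
D₁ = 7.56 × (1 + 0.028) = 7.7717.
r = 7.7717 / 65.39 + 0.028 = 0.11885 + 0.028 = 0.14685

14.69%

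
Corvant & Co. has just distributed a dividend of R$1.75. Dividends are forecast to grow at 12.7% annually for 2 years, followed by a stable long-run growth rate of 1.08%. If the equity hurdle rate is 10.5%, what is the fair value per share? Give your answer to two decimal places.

Two-stage DDM. Project D₁…D_2 at 0.127, terminal growth 0.0108, discount at r = 0.105.
D_1 = 1.9723
D_2 = 2.2227
Terminal value at t=2: TV = D_3/(r−g) = 2.2467/(0.105−0.0108) = 23.8506
P₀ = 1.9723/(1+0.105)^1 + 2.2227/(1+0.105)^2 + 23.8506/(1+0.105)^2 = 23.1385

R$23.14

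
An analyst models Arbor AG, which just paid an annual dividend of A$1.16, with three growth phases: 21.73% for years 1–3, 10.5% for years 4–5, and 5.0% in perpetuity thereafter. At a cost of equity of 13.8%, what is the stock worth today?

Three-stage DDM. Project D₁…D_5; terminal Gordon value at t=5 with g = 0.05; discount at r = 0.138.
D_1 = 1.4121
D_2 = 1.7189
D_3 = 2.0924
D_4 = 2.3121
D_5 = 2.5549
TV_5 = 2.6827/(0.138−0.05) = 30.4847
P₀ = Σ Dₜ/(1+r)ᵗ + TV_5/(1+r)^5 = 22.6776

A$22.68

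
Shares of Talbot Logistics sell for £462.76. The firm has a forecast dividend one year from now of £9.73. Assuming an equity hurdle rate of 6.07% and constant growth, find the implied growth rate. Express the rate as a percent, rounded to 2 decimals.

3.97%

From P₀ = D₁/(r − g), the implied growth is g = r − D₁/P₀.
g = 0.0607 − 9.73/462.76 = 0.0607 − 0.02103 = 0.03967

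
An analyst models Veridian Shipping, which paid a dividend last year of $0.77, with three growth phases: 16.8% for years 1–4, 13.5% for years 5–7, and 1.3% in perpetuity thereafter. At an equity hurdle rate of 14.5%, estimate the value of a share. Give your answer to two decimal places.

$11.93

Three-stage DDM. Project D₁…D_7; terminal Gordon value at t=7 with g = 0.013; discount at r = 0.145.
D_1 = 0.8994
D_2 = 1.0505
D_3 = 1.2269
D_4 = 1.4331
D_5 = 1.6265
D_6 = 1.8461
D_7 = 2.0953
TV_7 = 2.1226/(0.145−0.013) = 16.0800
P₀ = Σ Dₜ/(1+r)ᵗ + TV_7/(1+r)^7 = 11.9279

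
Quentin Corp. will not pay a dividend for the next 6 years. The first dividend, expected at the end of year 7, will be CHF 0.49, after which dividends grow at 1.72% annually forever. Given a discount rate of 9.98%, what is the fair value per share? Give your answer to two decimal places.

CHF 3.35

Deferred-dividend DDM. At t=6 the remaining stream is a growing perpetuity with first payment D_7 = 0.49.
V_6 = D_7/(r−g) = 0.49/(0.0998−0.0172) = 5.9322
P₀ = V_6/(1+r)^6 = 5.9322/(1+0.0998)^6 = 3.3522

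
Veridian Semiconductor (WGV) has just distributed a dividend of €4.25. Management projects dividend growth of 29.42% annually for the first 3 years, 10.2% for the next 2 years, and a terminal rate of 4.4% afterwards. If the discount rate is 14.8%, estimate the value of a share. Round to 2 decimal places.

Three-stage DDM. Project D₁…D_5; terminal Gordon value at t=5 with g = 0.044; discount at r = 0.148.
D_1 = 5.5004
D_2 = 7.1186
D_3 = 9.2128
D_4 = 10.1525
D_5 = 11.1881
TV_5 = 11.6804/(0.148−0.044) = 112.3113
P₀ = Σ Dₜ/(1+r)ᵗ + TV_5/(1+r)^5 = 84.0650

€84.07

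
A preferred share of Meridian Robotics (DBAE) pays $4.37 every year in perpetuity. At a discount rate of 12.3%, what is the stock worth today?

Zero-growth DDM (perpetuity): P₀ = D/r = 4.37 / 0.123 = 35.5285

$35.53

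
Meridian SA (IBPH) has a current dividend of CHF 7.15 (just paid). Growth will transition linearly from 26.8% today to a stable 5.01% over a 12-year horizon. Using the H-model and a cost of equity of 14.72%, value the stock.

H-model: P₀ = D₀[(1+g_L) + H(g_S−g_L)]/(r−g_L), with H = 12/2 = 6.
P₀ = 7.15 × [(1+0.0501) + 6×(0.268−0.0501)] / (0.1472−0.0501)
   = 7.15 × 2.3575 / 0.0971 = 173.5955

CHF 173.60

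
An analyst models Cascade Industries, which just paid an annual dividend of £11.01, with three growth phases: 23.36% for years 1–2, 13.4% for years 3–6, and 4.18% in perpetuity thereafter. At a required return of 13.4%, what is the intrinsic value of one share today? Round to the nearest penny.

£224.34

Three-stage DDM. Project D₁…D_6; terminal Gordon value at t=6 with g = 0.0418; discount at r = 0.134.
D_1 = 13.5819
D_2 = 16.7547
D_3 = 18.9998
D_4 = 21.5458
D_5 = 24.4329
D_6 = 27.7069
TV_6 = 28.8651/(0.134−0.0418) = 313.0702
P₀ = Σ Dₜ/(1+r)ᵗ + TV_6/(1+r)^6 = 224.3407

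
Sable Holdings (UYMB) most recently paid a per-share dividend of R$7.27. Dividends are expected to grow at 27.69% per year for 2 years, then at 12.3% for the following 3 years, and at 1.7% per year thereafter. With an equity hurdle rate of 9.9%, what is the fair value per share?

R$178.88

Three-stage DDM. Project D₁…D_5; terminal Gordon value at t=5 with g = 0.017; discount at r = 0.099.
D_1 = 9.2831
D_2 = 11.8535
D_3 = 13.3115
D_4 = 14.9488
D_5 = 16.7876
TV_5 = 17.0729/(0.099−0.017) = 208.2066
P₀ = Σ Dₜ/(1+r)ᵗ + TV_5/(1+r)^5 = 178.8774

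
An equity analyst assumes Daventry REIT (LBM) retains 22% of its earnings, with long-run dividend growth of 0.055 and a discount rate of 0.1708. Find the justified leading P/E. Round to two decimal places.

6.74

Payout ratio b = 1 − 0.22 = 0.78.
Justified leading P/E = b/(r−g) = 0.78/(0.1708−0.055) = 6.7358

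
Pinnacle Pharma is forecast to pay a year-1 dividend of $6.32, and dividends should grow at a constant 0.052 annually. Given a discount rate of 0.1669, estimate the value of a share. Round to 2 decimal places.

Gordon growth model: P₀ = D₁/(r − g), with D₁ = 6.32 given directly.
P₀ = 6.3200 / (0.1669 − 0.052) = 6.3200 / 0.1149 = 55.0044

$55.00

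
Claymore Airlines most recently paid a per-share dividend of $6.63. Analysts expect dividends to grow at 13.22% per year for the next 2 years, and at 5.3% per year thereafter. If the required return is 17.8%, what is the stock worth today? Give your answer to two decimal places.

Two-stage DDM. Project D₁…D_2 at 0.1322, terminal growth 0.053, discount at r = 0.178.
D_1 = 7.5065
D_2 = 8.4988
Terminal value at t=2: TV = D_3/(r−g) = 8.9493/(0.178−0.053) = 71.5943
P₀ = 7.5065/(1+0.178)^1 + 8.4988/(1+0.178)^2 + 71.5943/(1+0.178)^2 = 64.0893

$64.09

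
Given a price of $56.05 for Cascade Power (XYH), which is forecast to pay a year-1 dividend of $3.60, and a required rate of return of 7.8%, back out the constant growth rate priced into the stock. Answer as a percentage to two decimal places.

1.38%

From P₀ = D₁/(r − g), the implied growth is g = r − D₁/P₀.
g = 0.078 − 3.60/56.05 = 0.078 − 0.06423 = 0.01377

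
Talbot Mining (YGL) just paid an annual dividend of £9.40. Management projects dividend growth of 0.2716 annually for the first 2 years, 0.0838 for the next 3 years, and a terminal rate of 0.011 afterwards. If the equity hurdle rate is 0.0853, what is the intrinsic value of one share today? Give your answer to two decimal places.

£237.38

Three-stage DDM. Project D₁…D_5; terminal Gordon value at t=5 with g = 0.011; discount at r = 0.0853.
D_1 = 11.9530
D_2 = 15.1995
D_3 = 16.4732
D_4 = 17.8537
D_5 = 19.3498
TV_5 = 19.5626/(0.0853−0.011) = 263.2926
P₀ = Σ Dₜ/(1+r)ᵗ + TV_5/(1+r)^5 = 237.3829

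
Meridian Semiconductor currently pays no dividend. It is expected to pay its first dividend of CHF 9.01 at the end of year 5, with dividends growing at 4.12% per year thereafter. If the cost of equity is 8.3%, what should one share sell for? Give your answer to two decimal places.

CHF 156.69

Deferred-dividend DDM. At t=4 the remaining stream is a growing perpetuity with first payment D_5 = 9.01.
V_4 = D_5/(r−g) = 9.01/(0.083−0.0412) = 215.5502
P₀ = V_4/(1+r)^4 = 215.5502/(1+0.083)^4 = 156.6876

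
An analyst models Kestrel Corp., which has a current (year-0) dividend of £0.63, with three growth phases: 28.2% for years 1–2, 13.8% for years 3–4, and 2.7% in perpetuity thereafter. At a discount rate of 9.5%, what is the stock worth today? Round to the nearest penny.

Three-stage DDM. Project D₁…D_4; terminal Gordon value at t=4 with g = 0.027; discount at r = 0.095.
D_1 = 0.8077
D_2 = 1.0354
D_3 = 1.1783
D_4 = 1.3409
TV_4 = 1.3771/(0.095−0.027) = 20.2518
P₀ = Σ Dₜ/(1+r)ᵗ + TV_4/(1+r)^4 = 17.5179

£17.52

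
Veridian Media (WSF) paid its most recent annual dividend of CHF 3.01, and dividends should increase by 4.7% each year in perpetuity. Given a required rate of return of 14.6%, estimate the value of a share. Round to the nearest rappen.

CHF 31.83

Gordon growth model: P₀ = D₁/(r − g). D₁ = 3.01 × (1 + 0.047) = 3.1515.
P₀ = 3.1515 / (0.146 − 0.047) = 3.1515 / 0.099 = 31.8330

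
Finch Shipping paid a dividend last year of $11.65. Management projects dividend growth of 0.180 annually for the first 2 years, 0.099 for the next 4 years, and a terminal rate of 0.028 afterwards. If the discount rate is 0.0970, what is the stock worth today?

Three-stage DDM. Project D₁…D_6; terminal Gordon value at t=6 with g = 0.028; discount at r = 0.097.
D_1 = 13.7470
D_2 = 16.2215
D_3 = 17.8274
D_4 = 19.5923
D_5 = 21.5319
D_6 = 23.6636
TV_6 = 24.3262/(0.097−0.028) = 352.5533
P₀ = Σ Dₜ/(1+r)ᵗ + TV_6/(1+r)^6 = 282.4705

$282.47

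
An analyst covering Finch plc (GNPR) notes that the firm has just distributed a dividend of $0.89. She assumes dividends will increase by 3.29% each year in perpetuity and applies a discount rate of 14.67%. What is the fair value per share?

$8.08

Gordon growth model: P₀ = D₁/(r − g). D₁ = 0.89 × (1 + 0.0329) = 0.9193.
P₀ = 0.9193 / (0.1467 − 0.0329) = 0.9193 / 0.1138 = 8.0780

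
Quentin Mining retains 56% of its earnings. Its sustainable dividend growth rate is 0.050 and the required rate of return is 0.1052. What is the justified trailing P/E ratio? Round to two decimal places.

Payout ratio b = 1 − 0.56 = 0.44.
Justified trailing P/E = b(1+g)/(r−g) = 0.44×(1+0.05)/(0.1052−0.05) = 8.3696

8.37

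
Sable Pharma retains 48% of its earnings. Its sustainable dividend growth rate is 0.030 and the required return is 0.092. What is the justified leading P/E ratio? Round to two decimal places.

8.39

Payout ratio b = 1 − 0.48 = 0.52.
Justified leading P/E = b/(r−g) = 0.52/(0.092−0.03) = 8.3871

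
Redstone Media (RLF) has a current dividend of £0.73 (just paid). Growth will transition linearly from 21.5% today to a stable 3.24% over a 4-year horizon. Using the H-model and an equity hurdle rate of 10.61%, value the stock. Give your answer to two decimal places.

£13.84

H-model: P₀ = D₀[(1+g_L) + H(g_S−g_L)]/(r−g_L), with H = 4/2 = 2.
P₀ = 0.73 × [(1+0.0324) + 2×(0.215−0.0324)] / (0.1061−0.0324)
   = 0.73 × 1.3976 / 0.0737 = 13.8433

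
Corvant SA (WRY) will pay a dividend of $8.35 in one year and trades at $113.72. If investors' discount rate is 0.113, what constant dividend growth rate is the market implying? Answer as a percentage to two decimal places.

3.96%

From P₀ = D₁/(r − g), the implied growth is g = r − D₁/P₀.
g = 0.113 − 8.35/113.72 = 0.113 − 0.07343 = 0.03957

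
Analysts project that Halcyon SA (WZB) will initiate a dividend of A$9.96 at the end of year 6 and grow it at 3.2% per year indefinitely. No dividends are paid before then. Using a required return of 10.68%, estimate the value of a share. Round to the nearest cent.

Deferred-dividend DDM. At t=5 the remaining stream is a growing perpetuity with first payment D_6 = 9.96.
V_5 = D_6/(r−g) = 9.96/(0.1068−0.032) = 133.1551
P₀ = V_5/(1+r)^5 = 133.1551/(1+0.1068)^5 = 80.1700

A$80.17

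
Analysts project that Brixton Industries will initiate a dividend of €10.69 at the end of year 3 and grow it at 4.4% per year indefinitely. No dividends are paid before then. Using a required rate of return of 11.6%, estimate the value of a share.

€119.21

Deferred-dividend DDM. At t=2 the remaining stream is a growing perpetuity with first payment D_3 = 10.69.
V_2 = D_3/(r−g) = 10.69/(0.116−0.044) = 148.4722
P₀ = V_2/(1+r)^2 = 148.4722/(1+0.116)^2 = 119.2111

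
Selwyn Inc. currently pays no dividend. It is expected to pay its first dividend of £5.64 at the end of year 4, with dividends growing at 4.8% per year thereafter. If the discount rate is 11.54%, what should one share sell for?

Deferred-dividend DDM. At t=3 the remaining stream is a growing perpetuity with first payment D_4 = 5.64.
V_3 = D_4/(r−g) = 5.64/(0.1154−0.048) = 83.6795
P₀ = V_3/(1+r)^3 = 83.6795/(1+0.1154)^3 = 60.3014

£60.30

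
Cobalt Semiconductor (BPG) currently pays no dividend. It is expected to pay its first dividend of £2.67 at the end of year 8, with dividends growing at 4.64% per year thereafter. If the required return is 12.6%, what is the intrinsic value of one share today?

Deferred-dividend DDM. At t=7 the remaining stream is a growing perpetuity with first payment D_8 = 2.67.
V_7 = D_8/(r−g) = 2.67/(0.126−0.0464) = 33.5427
P₀ = V_7/(1+r)^7 = 33.5427/(1+0.126)^7 = 14.6160

£14.62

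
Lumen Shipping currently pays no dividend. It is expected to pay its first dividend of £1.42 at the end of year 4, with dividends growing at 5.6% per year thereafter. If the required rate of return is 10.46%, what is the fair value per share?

£21.68

Deferred-dividend DDM. At t=3 the remaining stream is a growing perpetuity with first payment D_4 = 1.42.
V_3 = D_4/(r−g) = 1.42/(0.1046−0.056) = 29.2181
P₀ = V_3/(1+r)^3 = 29.2181/(1+0.1046)^3 = 21.6789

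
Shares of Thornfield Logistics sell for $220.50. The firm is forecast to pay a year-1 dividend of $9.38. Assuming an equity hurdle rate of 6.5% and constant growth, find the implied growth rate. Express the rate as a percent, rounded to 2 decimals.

From P₀ = D₁/(r − g), the implied growth is g = r − D₁/P₀.
g = 0.065 − 9.38/220.50 = 0.065 − 0.04254 = 0.02246

2.25%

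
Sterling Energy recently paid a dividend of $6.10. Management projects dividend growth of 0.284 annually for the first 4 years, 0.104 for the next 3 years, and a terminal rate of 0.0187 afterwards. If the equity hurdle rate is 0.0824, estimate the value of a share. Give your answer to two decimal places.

$280.75

Three-stage DDM. Project D₁…D_7; terminal Gordon value at t=7 with g = 0.0187; discount at r = 0.0824.
D_1 = 7.8324
D_2 = 10.0568
D_3 = 12.9129
D_4 = 16.5802
D_5 = 18.3045
D_6 = 20.2082
D_7 = 22.3099
TV_7 = 22.7271/(0.0824−0.0187) = 356.7829
P₀ = Σ Dₜ/(1+r)ᵗ + TV_7/(1+r)^7 = 280.7548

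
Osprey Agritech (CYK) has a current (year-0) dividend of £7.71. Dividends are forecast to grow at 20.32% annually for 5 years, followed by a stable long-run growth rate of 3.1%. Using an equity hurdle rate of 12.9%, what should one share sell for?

Two-stage DDM. Project D₁…D_5 at 0.2032, terminal growth 0.031, discount at r = 0.129.
D_1 = 9.2767
D_2 = 11.1617
D_3 = 13.4297
D_4 = 16.1587
D_5 = 19.4421
Terminal value at t=5: TV = D_6/(r−g) = 20.0448/(0.129−0.031) = 204.5390
P₀ = 9.2767/(1+0.129)^1 + 11.1617/(1+0.129)^2 + 13.4297/(1+0.129)^3 + 16.1587/(1+0.129)^4 + 19.4421/(1+0.129)^5 + 204.5390/(1+0.129)^5 = 158.3586

£158.36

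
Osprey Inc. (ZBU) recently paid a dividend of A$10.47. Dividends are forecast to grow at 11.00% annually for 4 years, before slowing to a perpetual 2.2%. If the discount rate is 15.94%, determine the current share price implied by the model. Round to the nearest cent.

A$103.03

Two-stage DDM. Project D₁…D_4 at 0.11, terminal growth 0.022, discount at r = 0.1594.
D_1 = 11.6217
D_2 = 12.9001
D_3 = 14.3191
D_4 = 15.8942
Terminal value at t=4: TV = D_5/(r−g) = 16.2439/(0.1594−0.022) = 118.2232
P₀ = 11.6217/(1+0.1594)^1 + 12.9001/(1+0.1594)^2 + 14.3191/(1+0.1594)^3 + 15.8942/(1+0.1594)^4 + 118.2232/(1+0.1594)^4 = 103.0339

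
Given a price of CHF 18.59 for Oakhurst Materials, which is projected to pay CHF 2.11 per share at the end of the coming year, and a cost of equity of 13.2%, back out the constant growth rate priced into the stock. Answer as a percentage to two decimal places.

1.85%

From P₀ = D₁/(r − g), the implied growth is g = r − D₁/P₀.
g = 0.132 − 2.11/18.59 = 0.132 − 0.11350 = 0.01850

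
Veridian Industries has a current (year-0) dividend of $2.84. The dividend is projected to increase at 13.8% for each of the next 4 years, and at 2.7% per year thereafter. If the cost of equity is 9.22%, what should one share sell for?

$65.33

Two-stage DDM. Project D₁…D_4 at 0.138, terminal growth 0.027, discount at r = 0.0922.
D_1 = 3.2319
D_2 = 3.6779
D_3 = 4.1855
D_4 = 4.7631
Terminal value at t=4: TV = D_5/(r−g) = 4.8917/(0.0922−0.027) = 75.0257
P₀ = 3.2319/(1+0.0922)^1 + 3.6779/(1+0.0922)^2 + 4.1855/(1+0.0922)^3 + 4.7631/(1+0.0922)^4 + 75.0257/(1+0.0922)^4 = 65.3251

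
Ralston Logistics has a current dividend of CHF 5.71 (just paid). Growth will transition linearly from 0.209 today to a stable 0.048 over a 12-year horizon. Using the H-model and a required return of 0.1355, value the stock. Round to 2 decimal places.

CHF 131.43

H-model: P₀ = D₀[(1+g_L) + H(g_S−g_L)]/(r−g_L), with H = 12/2 = 6.
P₀ = 5.71 × [(1+0.048) + 6×(0.209−0.048)] / (0.1355−0.048)
   = 5.71 × 2.0140 / 0.0875 = 131.4279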